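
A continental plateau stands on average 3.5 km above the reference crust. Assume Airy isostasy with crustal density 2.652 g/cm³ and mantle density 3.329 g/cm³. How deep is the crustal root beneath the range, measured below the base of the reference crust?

Equating mass per unit area of the two columns: the weight of the topography is balanced by the buoyancy of the root, ρ_c h = (ρ_m − ρ_c) r.
r = h · ρ_c / (ρ_m − ρ_c) = 3.5 km × 2.652 / (3.329 − 2.652) = 13.7 km.

13.7 km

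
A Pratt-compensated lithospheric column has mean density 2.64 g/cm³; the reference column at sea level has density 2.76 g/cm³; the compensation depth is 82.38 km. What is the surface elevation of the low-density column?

ρ_ref D = ρ (D + h) → h = D (ρ_ref − ρ)/ρ.
h = 82.38 km × (2.76 − 2.64)/2.64 = 3.74 km.

3.74 km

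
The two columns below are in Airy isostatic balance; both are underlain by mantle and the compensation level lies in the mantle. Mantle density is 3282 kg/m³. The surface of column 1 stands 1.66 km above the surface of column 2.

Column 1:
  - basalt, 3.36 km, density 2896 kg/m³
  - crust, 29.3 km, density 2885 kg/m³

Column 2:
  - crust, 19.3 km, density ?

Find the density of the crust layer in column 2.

2890 kg/m³

Take the compensation level at the base of the deeper column (depth z_c below the surface of column 1) and equate Σ ρ_i t_i down to z_c; mantle fills any gap and the z_c terms cancel.
Column 1: 3.36×2896 + 29.3×2885 + (z_c − 32.66)×3282
Column 2: 1.66×0 + 19.3×ρ + (z_c − 1.66 − 19.3)×3282
The z_c×3282 term appears on both sides and cancels. Collect the known terms of each column as K = Σ(ρt)_known − 3282 × (depth of known layers): K_1 = 94261.06 − 3282×32.66 = −12929.06; K_2 = 0 − 3282×(1.66 + 19.3) = −68790.72.
Balance: K_1 = K_2 + 19.3×ρ, so ρ = (K_1 − K_2)/19.3 = 55861.7/19.3 = 2890 kg/m³.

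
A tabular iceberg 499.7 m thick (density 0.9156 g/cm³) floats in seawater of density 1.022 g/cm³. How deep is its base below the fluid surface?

448 m

Draft d = t ρ_obj/ρ_fluid = 499.7 m × 0.9156/1.022 = 448 m.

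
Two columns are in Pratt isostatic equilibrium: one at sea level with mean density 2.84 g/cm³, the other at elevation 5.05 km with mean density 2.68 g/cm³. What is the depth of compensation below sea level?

ρ_ref D = ρ (D + h) → D (ρ_ref − ρ) = ρ h.
D = ρ h/(ρ_ref − ρ) = 2.68 × 5.05 km/(2.84 − 2.68) = 84.6 km.

84.6 km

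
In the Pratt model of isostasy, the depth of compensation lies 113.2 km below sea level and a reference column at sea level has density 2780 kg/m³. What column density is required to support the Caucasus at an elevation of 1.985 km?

2730 kg/m³

Pratt balance: ρ_ref D = ρ (D + h).
ρ = ρ_ref D/(D + h) = 2780 × 113.2 km/(113.2 km + 1.985 km) = 2730 kg/m³.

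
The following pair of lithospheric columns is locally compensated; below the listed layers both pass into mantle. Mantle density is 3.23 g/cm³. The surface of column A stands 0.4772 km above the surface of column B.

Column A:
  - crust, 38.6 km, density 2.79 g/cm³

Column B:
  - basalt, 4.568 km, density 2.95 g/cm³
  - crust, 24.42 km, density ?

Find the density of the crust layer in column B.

Take the compensation level at the base of the deeper column (depth z_c below the surface of column A) and equate Σ ρ_i t_i down to z_c; mantle fills any gap and the z_c terms cancel.
Column A: 38.6×2.79 + (z_c − 38.6)×3.23
Column B: 0.4772×0 + 4.568×2.95 + 24.42×ρ + (z_c − 0.4772 − 28.988)×3.23
The z_c×3.23 term appears on both sides and cancels. Collect the known terms of each column as K = Σ(ρt)_known − 3.23 × (depth of known layers): K_A = 107.694 − 3.23×38.6 = −16.984; K_B = 13.4756 − 3.23×(0.4772 + 28.988) = −81.696996.
Balance: K_A = K_B + 24.42×ρ, so ρ = (K_A − K_B)/24.42 = 64.713/24.42 = 2.65 g/cm³.

2.65 g/cm³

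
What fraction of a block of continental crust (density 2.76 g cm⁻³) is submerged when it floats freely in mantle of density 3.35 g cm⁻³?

Submerged fraction = ρ_obj/ρ_fluid = 2.76/3.35 = 82.4%.

82.4%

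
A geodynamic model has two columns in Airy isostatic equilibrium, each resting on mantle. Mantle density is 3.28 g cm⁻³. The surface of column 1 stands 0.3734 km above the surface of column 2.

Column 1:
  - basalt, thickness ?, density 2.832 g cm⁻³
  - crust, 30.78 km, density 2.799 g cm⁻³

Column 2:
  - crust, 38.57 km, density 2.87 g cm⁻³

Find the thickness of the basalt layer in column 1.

Take the compensation level at the base of the deeper column (depth z_c below the surface of column 1) and equate Σ ρ_i t_i down to z_c; mantle fills any gap and the z_c terms cancel.
Column 1: x×2.832 + 30.78×2.799 + (z_c − 30.78 − x)×3.28
Column 2: 0.3734×0 + 38.57×2.87 + (z_c − 0.3734 − 38.57)×3.28
The z_c×3.28 term appears on both sides and cancels. Collect the known terms of each column as K = Σ(ρt)_known − 3.28 × (depth of known layers): K_1 = 86.15322 − 3.28×30.78 = −14.80518; K_2 = 110.6959 − 3.28×(0.3734 + 38.57) = −17.038452.
Balance: K_1 − x×(3.28 − 2.832) = K_2, so x = (K_1 − K_2)/(3.28 − 2.832) = 2.23327/0.448 = 4.98 km.

4.98 km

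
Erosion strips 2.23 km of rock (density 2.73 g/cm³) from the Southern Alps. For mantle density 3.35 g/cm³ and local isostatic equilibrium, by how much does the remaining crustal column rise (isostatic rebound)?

1.82 km

Unloading: uplift u = e ρ_c/ρ_m = 2.23 km × 2.73/3.35 = 1.82 km.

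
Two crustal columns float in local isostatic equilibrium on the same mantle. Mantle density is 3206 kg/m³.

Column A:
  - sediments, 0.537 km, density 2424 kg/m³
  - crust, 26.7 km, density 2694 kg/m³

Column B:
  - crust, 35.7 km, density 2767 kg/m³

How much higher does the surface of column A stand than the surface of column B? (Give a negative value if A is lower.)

For any compensation level in the mantle, the mantle terms cancel and isostasy reduces to e = (Σt_A − Σt_B) − (Σ(ρt)_A − Σ(ρt)_B) / ρ_m.
Σt_A = 27.237 km; Σt_B = 35.7 km; Σ(ρt)_A = 73231.488; Σ(ρt)_B = 98781.9 (in km·kg/m³).
e = (27.237 − 35.7) − (73231.488 − 98781.9) / 3206 = −0.493 km.

−0.493 km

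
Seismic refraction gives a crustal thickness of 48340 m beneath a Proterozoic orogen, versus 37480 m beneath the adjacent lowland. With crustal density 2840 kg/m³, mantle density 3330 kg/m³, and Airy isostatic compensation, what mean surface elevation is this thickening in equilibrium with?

1600 m

Excess crust Δ = 48340 m − 37480 m = 10860 m, split between elevation h and root r with h + r = Δ.
Airy balance ρ_c h = (ρ_m − ρ_c) r gives r = h ρ_c/(ρ_m − ρ_c), so h (1 + ρ_c/(ρ_m − ρ_c)) = Δ, i.e. h = Δ (ρ_m − ρ_c)/ρ_m.
h = 10860 m × 490/3330 = 1600 m.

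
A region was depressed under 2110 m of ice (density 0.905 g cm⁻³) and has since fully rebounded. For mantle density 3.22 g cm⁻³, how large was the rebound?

593 m

Removing the load lets mantle flow back in; uplift u satisfies ρ_ice t = ρ_m u.
u = t ρ_ice/ρ_m = 2110 m × 0.905/3.22 = 593 m.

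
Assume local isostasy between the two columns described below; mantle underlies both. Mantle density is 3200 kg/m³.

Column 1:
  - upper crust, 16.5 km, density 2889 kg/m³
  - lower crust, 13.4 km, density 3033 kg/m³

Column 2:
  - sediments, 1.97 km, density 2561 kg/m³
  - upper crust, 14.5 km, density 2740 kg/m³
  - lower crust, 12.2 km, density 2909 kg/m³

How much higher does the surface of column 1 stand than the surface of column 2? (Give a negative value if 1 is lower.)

For any compensation level in the mantle, the mantle terms cancel and isostasy reduces to e = (Σt_1 − Σt_2) − (Σ(ρt)_1 − Σ(ρt)_2) / ρ_m.
Σt_1 = 29.9 km; Σt_2 = 28.67 km; Σ(ρt)_1 = 88310.7; Σ(ρt)_2 = 80264.97 (in km·kg/m³).
e = (29.9 − 28.67) − (88310.7 − 80264.97) / 3200 = −1.28 km.

−1.28 km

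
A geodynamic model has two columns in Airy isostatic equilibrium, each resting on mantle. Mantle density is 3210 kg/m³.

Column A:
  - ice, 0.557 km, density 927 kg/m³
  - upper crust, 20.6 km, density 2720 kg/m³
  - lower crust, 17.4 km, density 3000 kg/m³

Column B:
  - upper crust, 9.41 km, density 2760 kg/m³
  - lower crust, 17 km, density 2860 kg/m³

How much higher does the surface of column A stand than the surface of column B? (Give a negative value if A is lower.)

1.51 km

For any compensation level in the mantle, the mantle terms cancel and isostasy reduces to e = (Σt_A − Σt_B) − (Σ(ρt)_A − Σ(ρt)_B) / ρ_m.
Σt_A = 38.557 km; Σt_B = 26.41 km; Σ(ρt)_A = 108748.339; Σ(ρt)_B = 74591.6 (in km·kg/m³).
e = (38.557 − 26.41) − (108748.339 − 74591.6) / 3210 = 1.51 km.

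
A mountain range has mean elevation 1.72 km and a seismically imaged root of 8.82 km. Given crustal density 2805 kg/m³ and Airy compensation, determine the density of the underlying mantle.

Airy balance: ρ_c h = (ρ_m − ρ_c) r → ρ_m = ρ_c (1 + h/r).
ρ_m = 2805 × (1 + 1.72 km/8.82 km) = 3350 kg/m³.

3350 kg/m³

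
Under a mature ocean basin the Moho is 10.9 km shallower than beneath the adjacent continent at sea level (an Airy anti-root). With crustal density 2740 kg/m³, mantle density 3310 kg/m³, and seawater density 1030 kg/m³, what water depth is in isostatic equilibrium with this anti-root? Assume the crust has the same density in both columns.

3.63 km

Replacing a thickness d of crust by seawater at the top must be balanced by replacing crust with mantle at the base: d (ρ_c − ρ_w) = a (ρ_m − ρ_c).
d = a (ρ_m − ρ_c)/(ρ_c − ρ_w) = 10.9 km × 570/1710 = 3.63 km.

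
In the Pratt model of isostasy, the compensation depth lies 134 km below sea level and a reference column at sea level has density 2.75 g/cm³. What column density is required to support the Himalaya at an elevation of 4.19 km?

Pratt balance: ρ_ref D = ρ (D + h).
ρ = ρ_ref D/(D + h) = 2.75 × 134 km/(134 km + 4.19 km) = 2.67 g/cm³.

2.67 g/cm³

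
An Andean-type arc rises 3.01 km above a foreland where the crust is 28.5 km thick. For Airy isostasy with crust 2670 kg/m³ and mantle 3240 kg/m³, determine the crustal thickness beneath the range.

45.6 km

Root depth r = h ρ_c / (ρ_m − ρ_c) = 3.01 km × 2670 / 570 = 14.1 km.
Total thickness = T + h + r = 28.5 km + 3.01 km + 14.1 km = 45.6 km.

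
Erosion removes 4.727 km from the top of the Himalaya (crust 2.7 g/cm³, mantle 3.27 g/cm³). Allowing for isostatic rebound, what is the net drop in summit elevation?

0.824 km

Rebound u = e ρ_c/ρ_m = 4.727 km × 2.7/3.27 = 3.903 km.
Net surface drop = e − u = 4.727 km − 3.903 km = e (ρ_m − ρ_c)/ρ_m = 0.824 km.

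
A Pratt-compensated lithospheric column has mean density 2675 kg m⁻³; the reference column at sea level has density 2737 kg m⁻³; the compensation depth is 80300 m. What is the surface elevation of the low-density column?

ρ_ref D = ρ (D + h) → h = D (ρ_ref − ρ)/ρ.
h = 80300 m × (2737 − 2675)/2675 = 1860 m.

1860 m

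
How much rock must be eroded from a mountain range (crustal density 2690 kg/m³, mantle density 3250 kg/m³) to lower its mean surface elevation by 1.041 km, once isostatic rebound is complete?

6.04 km

Net drop Δ = e − u = e − e ρ_c/ρ_m = e (ρ_m − ρ_c)/ρ_m.
e = Δ ρ_m/(ρ_m − ρ_c) = 1.041 km × 3250/560 = 6.04 km.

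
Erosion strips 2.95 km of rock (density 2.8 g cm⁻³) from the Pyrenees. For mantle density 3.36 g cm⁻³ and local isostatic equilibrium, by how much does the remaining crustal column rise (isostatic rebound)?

Unloading: uplift u = e ρ_c/ρ_m = 2.95 km × 2.8/3.36 = 2.46 km.

2.46 km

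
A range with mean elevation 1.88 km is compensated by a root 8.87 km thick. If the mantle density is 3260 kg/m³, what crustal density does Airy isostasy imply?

2690 kg/m³

ρ_c h = (ρ_m − ρ_c) r → ρ_c (h + r) = ρ_m r → ρ_c = ρ_m r / (h + r).
ρ_c = 3260 × 8.87 km / (1.88 km + 8.87 km) = 2690 kg/m³.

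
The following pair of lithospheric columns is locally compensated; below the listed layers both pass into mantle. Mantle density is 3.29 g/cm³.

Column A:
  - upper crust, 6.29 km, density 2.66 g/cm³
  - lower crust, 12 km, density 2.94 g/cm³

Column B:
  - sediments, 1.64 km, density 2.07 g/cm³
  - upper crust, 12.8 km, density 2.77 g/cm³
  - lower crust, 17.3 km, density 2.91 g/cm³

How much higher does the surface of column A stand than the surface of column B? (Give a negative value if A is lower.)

For any compensation level in the mantle, the mantle terms cancel and isostasy reduces to e = (Σt_A − Σt_B) − (Σ(ρt)_A − Σ(ρt)_B) / ρ_m.
Σt_A = 18.29 km; Σt_B = 31.74 km; Σ(ρt)_A = 52.0114; Σ(ρt)_B = 89.1938 (in km·g/cm³).
e = (18.29 − 31.74) − (52.0114 − 89.1938) / 3.29 = −2.15 km.

−2.15 km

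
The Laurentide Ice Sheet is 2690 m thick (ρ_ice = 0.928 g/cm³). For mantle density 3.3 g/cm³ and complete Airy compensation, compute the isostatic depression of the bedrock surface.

756 m

By Archimedes' principle applied to the lithosphere: the ice load ρ_ice t is balanced by mantle displaced below, ρ_m s.
s = t ρ_ice / ρ_m = 2690 m × 0.928/3.3 = 756 m.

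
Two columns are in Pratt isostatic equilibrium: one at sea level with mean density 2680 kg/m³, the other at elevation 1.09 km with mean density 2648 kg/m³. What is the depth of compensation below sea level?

90.2 km

ρ_ref D = ρ (D + h) → D (ρ_ref − ρ) = ρ h.
D = ρ h/(ρ_ref − ρ) = 2648 × 1.09 km/(2680 − 2648) = 90.2 km.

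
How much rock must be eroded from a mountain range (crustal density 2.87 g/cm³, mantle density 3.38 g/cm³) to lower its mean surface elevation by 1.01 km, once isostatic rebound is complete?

6.69 km

Net drop Δ = e − u = e − e ρ_c/ρ_m = e (ρ_m − ρ_c)/ρ_m.
e = Δ ρ_m/(ρ_m − ρ_c) = 1.01 km × 3.38/0.51 = 6.69 km.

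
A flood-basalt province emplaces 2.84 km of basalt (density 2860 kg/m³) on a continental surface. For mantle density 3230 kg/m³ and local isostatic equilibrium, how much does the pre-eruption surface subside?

2.51 km

Subaerial loading: s = t ρ_load / ρ_m.
s = 2.84 km × 2860/3230 = 2.51 km.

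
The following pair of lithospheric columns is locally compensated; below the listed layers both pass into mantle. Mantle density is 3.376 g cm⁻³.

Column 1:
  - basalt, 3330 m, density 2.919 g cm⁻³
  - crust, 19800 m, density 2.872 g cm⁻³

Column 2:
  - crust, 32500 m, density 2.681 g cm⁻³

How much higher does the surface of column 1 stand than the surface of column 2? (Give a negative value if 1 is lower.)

−3280 m

For any compensation level in the mantle, the mantle terms cancel and isostasy reduces to e = (Σt_1 − Σt_2) − (Σ(ρt)_1 − Σ(ρt)_2) / ρ_m.
Σt_1 = 23130 m; Σt_2 = 32500 m; Σ(ρt)_1 = 66585.87; Σ(ρt)_2 = 87132.5 (in m·g cm⁻³).
e = (23130 − 32500) − (66585.87 − 87132.5) / 3.376 = −3280 m.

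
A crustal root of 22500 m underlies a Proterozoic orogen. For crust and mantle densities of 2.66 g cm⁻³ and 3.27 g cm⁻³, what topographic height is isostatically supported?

For local isostatic compensation: ρ_c h = (ρ_m − ρ_c) r.
h = r (ρ_m − ρ_c) / ρ_c = 22500 m × (3.27 − 2.66) / 2.66 = 5160 m.

5160 m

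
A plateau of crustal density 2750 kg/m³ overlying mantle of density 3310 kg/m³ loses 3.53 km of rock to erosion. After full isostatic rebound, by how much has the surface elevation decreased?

0.597 km

Rebound u = e ρ_c/ρ_m = 3.53 km × 2750/3310 = 2.933 km.
Net surface drop = e − u = 3.53 km − 2.933 km = e (ρ_m − ρ_c)/ρ_m = 0.597 km.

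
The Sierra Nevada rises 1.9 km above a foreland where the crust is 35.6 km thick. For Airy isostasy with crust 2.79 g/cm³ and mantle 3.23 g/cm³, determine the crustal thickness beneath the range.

49.5 km

Root depth r = h ρ_c / (ρ_m − ρ_c) = 1.9 km × 2.79 / 0.44 = 12.05 km.
Total thickness = T + h + r = 35.6 km + 1.9 km + 12.05 km = 49.5 km.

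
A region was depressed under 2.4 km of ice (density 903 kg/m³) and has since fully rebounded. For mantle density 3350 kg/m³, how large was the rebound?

Removing the load lets mantle flow back in; uplift u satisfies ρ_ice t = ρ_m u.
u = t ρ_ice/ρ_m = 2.4 km × 903/3350 = 0.647 km.

0.647 km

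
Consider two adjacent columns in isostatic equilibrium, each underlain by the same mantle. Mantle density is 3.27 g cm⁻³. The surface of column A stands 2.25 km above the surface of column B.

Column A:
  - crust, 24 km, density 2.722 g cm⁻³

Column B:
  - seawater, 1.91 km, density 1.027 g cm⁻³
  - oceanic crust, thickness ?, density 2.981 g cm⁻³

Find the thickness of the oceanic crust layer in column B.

5.23 km

Take the compensation level at the base of the deeper column (depth z_c below the surface of column A) and equate Σ ρ_i t_i down to z_c; mantle fills any gap and the z_c terms cancel.
Column A: 24×2.722 + (z_c − 24)×3.27
Column B: 2.25×0 + 1.91×1.027 + x×2.981 + (z_c − 2.25 − 1.91 − x)×3.27
The z_c×3.27 term appears on both sides and cancels. Collect the known terms of each column as K = Σ(ρt)_known − 3.27 × (depth of known layers): K_A = 65.328 − 3.27×24 = −13.152; K_B = 1.96157 − 3.27×(2.25 + 1.91) = −11.64163.
Balance: K_A = K_B − x×(3.27 − 2.981), so x = (K_B − K_A)/(3.27 − 2.981) = 1.51037/0.289 = 5.23 km.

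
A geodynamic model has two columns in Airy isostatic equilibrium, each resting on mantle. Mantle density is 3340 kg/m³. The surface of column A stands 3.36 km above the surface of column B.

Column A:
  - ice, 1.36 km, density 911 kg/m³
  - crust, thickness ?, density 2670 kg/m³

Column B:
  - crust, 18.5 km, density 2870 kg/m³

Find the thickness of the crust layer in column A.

Take the compensation level at the base of the deeper column (depth z_c below the surface of column A) and equate Σ ρ_i t_i down to z_c; mantle fills any gap and the z_c terms cancel.
Column A: 1.36×911 + x×2670 + (z_c − 1.36 − x)×3340
Column B: 3.36×0 + 18.5×2870 + (z_c − 3.36 − 18.5)×3340
The z_c×3340 term appears on both sides and cancels. Collect the known terms of each column as K = Σ(ρt)_known − 3340 × (depth of known layers): K_A = 1238.96 − 3340×1.36 = −3303.44; K_B = 53095 − 3340×(3.36 + 18.5) = −19917.4.
Balance: K_A − x×(3340 − 2670) = K_B, so x = (K_A − K_B)/(3340 − 2670) = 16614/670 = 24.8 km.

24.8 km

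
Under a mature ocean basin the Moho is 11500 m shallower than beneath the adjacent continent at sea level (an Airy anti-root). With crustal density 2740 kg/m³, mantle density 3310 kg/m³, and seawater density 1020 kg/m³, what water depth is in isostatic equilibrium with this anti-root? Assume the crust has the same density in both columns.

3810 m

Replacing a thickness d of crust by seawater at the top must be balanced by replacing crust with mantle at the base: d (ρ_c − ρ_w) = a (ρ_m − ρ_c).
d = a (ρ_m − ρ_c)/(ρ_c − ρ_w) = 11500 m × 570/1720 = 3810 m.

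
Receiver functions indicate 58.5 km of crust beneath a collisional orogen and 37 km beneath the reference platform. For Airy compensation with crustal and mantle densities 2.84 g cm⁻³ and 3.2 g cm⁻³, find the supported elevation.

Excess crust Δ = 58.5 km − 37 km = 21.5 km, split between elevation h and root r with h + r = Δ.
Airy balance ρ_c h = (ρ_m − ρ_c) r gives r = h ρ_c/(ρ_m − ρ_c), so h (1 + ρ_c/(ρ_m − ρ_c)) = Δ, i.e. h = Δ (ρ_m − ρ_c)/ρ_m.
h = 21.5 km × 0.36/3.2 = 2.42 km.

2.42 km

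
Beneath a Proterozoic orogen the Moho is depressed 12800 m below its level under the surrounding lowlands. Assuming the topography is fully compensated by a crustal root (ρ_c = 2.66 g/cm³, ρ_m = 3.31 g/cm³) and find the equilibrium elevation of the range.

3130 m

Isostatic balance requires: ρ_c h = (ρ_m − ρ_c) r.
h = r (ρ_m − ρ_c) / ρ_c = 12800 m × (3.31 − 2.66) / 2.66 = 3130 m.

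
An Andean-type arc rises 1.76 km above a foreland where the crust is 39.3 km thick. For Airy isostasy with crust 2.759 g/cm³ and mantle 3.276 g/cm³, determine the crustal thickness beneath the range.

50.5 km

Root depth r = h ρ_c / (ρ_m − ρ_c) = 1.76 km × 2.759 / 0.517 = 9.392 km.
Total thickness = T + h + r = 39.3 km + 1.76 km + 9.392 km = 50.5 km.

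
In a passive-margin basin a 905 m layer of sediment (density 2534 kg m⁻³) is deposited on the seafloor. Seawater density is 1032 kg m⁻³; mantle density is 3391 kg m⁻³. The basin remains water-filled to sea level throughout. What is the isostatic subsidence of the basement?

Submarine loading: the sediment displaces seawater, and the subsidence is in turn flooded, so s (ρ_m − ρ_w) = t (ρ_sed − ρ_w).
s = 905 m × (2534 − 1032) / (3391 − 1032) = 576 m.

576 m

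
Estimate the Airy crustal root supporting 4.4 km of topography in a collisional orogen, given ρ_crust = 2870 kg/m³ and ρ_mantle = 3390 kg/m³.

24.3 km

In Airy isostatic equilibrium: the weight of the topography is balanced by the buoyancy of the root, ρ_c h = (ρ_m − ρ_c) r.
r = h · ρ_c / (ρ_m − ρ_c) = 4.4 km × 2870 / (3390 − 2870) = 24.3 km.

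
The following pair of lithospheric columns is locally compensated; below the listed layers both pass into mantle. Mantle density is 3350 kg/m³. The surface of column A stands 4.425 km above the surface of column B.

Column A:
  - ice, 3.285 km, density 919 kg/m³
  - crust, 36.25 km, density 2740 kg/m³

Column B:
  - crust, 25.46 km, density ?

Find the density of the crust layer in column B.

2750 kg/m³

Take the compensation level at the base of the deeper column (depth z_c below the surface of column A) and equate Σ ρ_i t_i down to z_c; mantle fills any gap and the z_c terms cancel.
Column A: 3.285×919 + 36.25×2740 + (z_c − 39.535)×3350
Column B: 4.425×0 + 25.46×ρ + (z_c − 4.425 − 25.46)×3350
The z_c×3350 term appears on both sides and cancels. Collect the known terms of each column as K = Σ(ρt)_known − 3350 × (depth of known layers): K_A = 102343.915 − 3350×39.535 = −30098.335; K_B = 0 − 3350×(4.425 + 25.46) = −100114.75.
Balance: K_A = K_B + 25.46×ρ, so ρ = (K_A − K_B)/25.46 = 70016.4/25.46 = 2750 kg/m³.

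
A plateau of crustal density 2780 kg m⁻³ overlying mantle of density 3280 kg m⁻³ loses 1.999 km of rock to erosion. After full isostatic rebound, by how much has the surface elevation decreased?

Rebound u = e ρ_c/ρ_m = 1.999 km × 2780/3280 = 1.694 km.
Net surface drop = e − u = 1.999 km − 1.694 km = e (ρ_m − ρ_c)/ρ_m = 0.305 km.

0.305 km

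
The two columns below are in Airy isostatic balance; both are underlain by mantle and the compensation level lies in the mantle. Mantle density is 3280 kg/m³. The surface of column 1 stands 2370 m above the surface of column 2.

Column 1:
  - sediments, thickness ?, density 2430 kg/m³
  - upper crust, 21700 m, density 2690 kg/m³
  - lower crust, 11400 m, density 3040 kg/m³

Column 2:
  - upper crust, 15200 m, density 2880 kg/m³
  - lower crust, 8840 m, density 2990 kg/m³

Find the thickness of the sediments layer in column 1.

1030 m

Take the compensation level at the base of the deeper column (depth z_c below the surface of column 1) and equate Σ ρ_i t_i down to z_c; mantle fills any gap and the z_c terms cancel.
Column 1: x×2430 + 21700×2690 + 11400×3040 + (z_c − 33100 − x)×3280
Column 2: 2370×0 + 15200×2880 + 8840×2990 + (z_c − 2370 − 24040)×3280
The z_c×3280 term appears on both sides and cancels. Collect the known terms of each column as K = Σ(ρt)_known − 3280 × (depth of known layers): K_1 = 93029000 − 3280×33100 = −15539000; K_2 = 70207600 − 3280×(2370 + 24040) = −16417200.
Balance: K_1 − x×(3280 − 2430) = K_2, so x = (K_1 − K_2)/(3280 − 2430) = 878200/850 = 1030 m.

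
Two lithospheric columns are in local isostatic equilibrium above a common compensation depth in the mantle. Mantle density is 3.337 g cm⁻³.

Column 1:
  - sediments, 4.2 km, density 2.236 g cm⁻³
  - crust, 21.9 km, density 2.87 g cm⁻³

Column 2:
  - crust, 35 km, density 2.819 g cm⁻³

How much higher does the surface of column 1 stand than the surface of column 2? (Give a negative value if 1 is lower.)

−0.982 km

For any compensation level in the mantle, the mantle terms cancel and isostasy reduces to e = (Σt_1 − Σt_2) − (Σ(ρt)_1 − Σ(ρt)_2) / ρ_m.
Σt_1 = 26.1 km; Σt_2 = 35 km; Σ(ρt)_1 = 72.2442; Σ(ρt)_2 = 98.665 (in km·g cm⁻³).
e = (26.1 − 35) − (72.2442 − 98.665) / 3.337 = −0.982 km.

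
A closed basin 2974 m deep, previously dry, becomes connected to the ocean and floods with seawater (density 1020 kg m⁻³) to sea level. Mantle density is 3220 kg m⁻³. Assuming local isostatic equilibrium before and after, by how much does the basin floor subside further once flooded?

1380 m

After flooding the water column is d + s deep. Its weight must equal the weight of mantle displaced by the extra subsidence s: (d + s) ρ_w = s ρ_m.
s = d ρ_w / (ρ_m − ρ_w) = 2974 m × 1020/(3220 − 1020) = 1380 m.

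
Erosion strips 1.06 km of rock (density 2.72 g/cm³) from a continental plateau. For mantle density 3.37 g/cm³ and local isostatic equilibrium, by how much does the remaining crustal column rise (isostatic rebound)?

0.856 km

Unloading: uplift u = e ρ_c/ρ_m = 1.06 km × 2.72/3.37 = 0.856 km.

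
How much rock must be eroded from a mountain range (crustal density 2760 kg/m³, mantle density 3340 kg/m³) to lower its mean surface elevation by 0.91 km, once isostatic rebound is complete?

Net drop Δ = e − u = e − e ρ_c/ρ_m = e (ρ_m − ρ_c)/ρ_m.
e = Δ ρ_m/(ρ_m − ρ_c) = 0.91 km × 3340/580 = 5.24 km.

5.24 km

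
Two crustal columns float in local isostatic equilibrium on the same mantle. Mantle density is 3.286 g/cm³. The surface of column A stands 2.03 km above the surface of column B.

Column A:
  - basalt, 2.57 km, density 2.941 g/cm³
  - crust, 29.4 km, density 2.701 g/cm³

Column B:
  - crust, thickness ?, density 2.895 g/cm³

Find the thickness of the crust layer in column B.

29.2 km

Take the compensation level at the base of the deeper column (depth z_c below the surface of column A) and equate Σ ρ_i t_i down to z_c; mantle fills any gap and the z_c terms cancel.
Column A: 2.57×2.941 + 29.4×2.701 + (z_c − 31.97)×3.286
Column B: 2.03×0 + x×2.895 + (z_c − 2.03 − 0 − x)×3.286
The z_c×3.286 term appears on both sides and cancels. Collect the known terms of each column as K = Σ(ρt)_known − 3.286 × (depth of known layers): K_A = 86.96777 − 3.286×31.97 = −18.08565; K_B = 0 − 3.286×(2.03 + 0) = −6.67058.
Balance: K_A = K_B − x×(3.286 − 2.895), so x = (K_B − K_A)/(3.286 − 2.895) = 11.4151/0.391 = 29.2 km.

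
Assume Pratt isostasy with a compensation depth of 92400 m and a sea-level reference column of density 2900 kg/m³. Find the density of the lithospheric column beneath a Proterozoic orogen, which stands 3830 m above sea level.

Pratt balance: ρ_ref D = ρ (D + h).
ρ = ρ_ref D/(D + h) = 2900 × 92400 m/(92400 m + 3830 m) = 2780 kg/m³.

2780 kg/m³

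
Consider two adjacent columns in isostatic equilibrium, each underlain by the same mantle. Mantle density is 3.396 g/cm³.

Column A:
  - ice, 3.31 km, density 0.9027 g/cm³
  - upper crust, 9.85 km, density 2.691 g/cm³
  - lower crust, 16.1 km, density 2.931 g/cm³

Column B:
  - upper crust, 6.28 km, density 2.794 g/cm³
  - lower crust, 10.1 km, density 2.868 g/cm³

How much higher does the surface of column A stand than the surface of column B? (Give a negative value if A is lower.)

4 km

For any compensation level in the mantle, the mantle terms cancel and isostasy reduces to e = (Σt_A − Σt_B) − (Σ(ρt)_A − Σ(ρt)_B) / ρ_m.
Σt_A = 29.26 km; Σt_B = 16.38 km; Σ(ρt)_A = 76.683387; Σ(ρt)_B = 46.51312 (in km·g/cm³).
e = (29.26 − 16.38) − (76.683387 − 46.51312) / 3.396 = 4 km.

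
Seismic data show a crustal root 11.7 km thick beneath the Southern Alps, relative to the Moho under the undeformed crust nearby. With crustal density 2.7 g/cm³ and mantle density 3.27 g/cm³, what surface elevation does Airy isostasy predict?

2.47 km

Balancing pressure at the compensation depth: ρ_c h = (ρ_m − ρ_c) r.
h = r (ρ_m − ρ_c) / ρ_c = 11.7 km × (3.27 − 2.7) / 2.7 = 2.47 km.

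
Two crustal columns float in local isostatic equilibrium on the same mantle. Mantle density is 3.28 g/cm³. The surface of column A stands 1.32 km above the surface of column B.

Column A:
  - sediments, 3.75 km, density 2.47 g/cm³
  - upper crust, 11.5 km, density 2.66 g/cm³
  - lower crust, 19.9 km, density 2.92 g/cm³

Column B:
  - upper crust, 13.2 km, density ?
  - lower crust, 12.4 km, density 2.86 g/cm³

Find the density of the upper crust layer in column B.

Take the compensation level at the base of the deeper column (depth z_c below the surface of column A) and equate Σ ρ_i t_i down to z_c; mantle fills any gap and the z_c terms cancel.
Column A: 3.75×2.47 + 11.5×2.66 + 19.9×2.92 + (z_c − 35.15)×3.28
Column B: 1.32×0 + 13.2×ρ + 12.4×2.86 + (z_c − 1.32 − 25.6)×3.28
The z_c×3.28 term appears on both sides and cancels. Collect the known terms of each column as K = Σ(ρt)_known − 3.28 × (depth of known layers): K_A = 97.9605 − 3.28×35.15 = −17.3315; K_B = 35.464 − 3.28×(1.32 + 25.6) = −52.8336.
Balance: K_A = K_B + 13.2×ρ, so ρ = (K_A − K_B)/13.2 = 35.5021/13.2 = 2.69 g/cm³.

2.69 g/cm³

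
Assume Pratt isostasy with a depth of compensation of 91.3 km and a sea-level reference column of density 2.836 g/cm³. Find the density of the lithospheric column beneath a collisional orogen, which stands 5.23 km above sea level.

2.68 g/cm³

Pratt balance: ρ_ref D = ρ (D + h).
ρ = ρ_ref D/(D + h) = 2.836 × 91.3 km/(91.3 km + 5.23 km) = 2.68 g/cm³.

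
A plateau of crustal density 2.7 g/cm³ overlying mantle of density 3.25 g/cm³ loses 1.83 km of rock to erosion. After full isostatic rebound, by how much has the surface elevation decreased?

Rebound u = e ρ_c/ρ_m = 1.83 km × 2.7/3.25 = 1.52 km.
Net surface drop = e − u = 1.83 km − 1.52 km = e (ρ_m − ρ_c)/ρ_m = 0.31 km.

0.31 km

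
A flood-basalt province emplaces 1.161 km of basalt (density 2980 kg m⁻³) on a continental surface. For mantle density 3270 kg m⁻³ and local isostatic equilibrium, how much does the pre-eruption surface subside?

1.06 km

Subaerial loading: s = t ρ_load / ρ_m.
s = 1.161 km × 2980/3270 = 1.06 km.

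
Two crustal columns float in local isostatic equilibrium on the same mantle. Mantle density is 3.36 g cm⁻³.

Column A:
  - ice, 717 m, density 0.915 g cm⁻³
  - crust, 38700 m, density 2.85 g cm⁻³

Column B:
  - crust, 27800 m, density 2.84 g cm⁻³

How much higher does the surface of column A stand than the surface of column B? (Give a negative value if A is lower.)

For any compensation level in the mantle, the mantle terms cancel and isostasy reduces to e = (Σt_A − Σt_B) − (Σ(ρt)_A − Σ(ρt)_B) / ρ_m.
Σt_A = 39417 m; Σt_B = 27800 m; Σ(ρt)_A = 110951.055; Σ(ρt)_B = 78952 (in m·g cm⁻³).
e = (39417 − 27800) − (110951.055 − 78952) / 3.36 = 2090 m.

2090 m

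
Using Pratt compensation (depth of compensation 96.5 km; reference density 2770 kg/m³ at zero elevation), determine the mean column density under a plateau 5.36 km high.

2620 kg/m³

Pratt balance: ρ_ref D = ρ (D + h).
ρ = ρ_ref D/(D + h) = 2770 × 96.5 km/(96.5 km + 5.36 km) = 2620 kg/m³.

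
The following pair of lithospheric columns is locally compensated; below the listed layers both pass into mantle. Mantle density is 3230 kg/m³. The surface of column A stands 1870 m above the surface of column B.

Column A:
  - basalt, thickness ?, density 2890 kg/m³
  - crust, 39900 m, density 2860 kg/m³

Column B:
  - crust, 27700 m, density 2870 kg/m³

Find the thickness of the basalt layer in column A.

Take the compensation level at the base of the deeper column (depth z_c below the surface of column A) and equate Σ ρ_i t_i down to z_c; mantle fills any gap and the z_c terms cancel.
Column A: x×2890 + 39900×2860 + (z_c − 39900 − x)×3230
Column B: 1870×0 + 27700×2870 + (z_c − 1870 − 27700)×3230
The z_c×3230 term appears on both sides and cancels. Collect the known terms of each column as K = Σ(ρt)_known − 3230 × (depth of known layers): K_A = 114114000 − 3230×39900 = −14763000; K_B = 79499000 − 3230×(1870 + 27700) = −16012100.
Balance: K_A − x×(3230 − 2890) = K_B, so x = (K_A − K_B)/(3230 − 2890) = 1249100/340 = 3670 m.

3670 m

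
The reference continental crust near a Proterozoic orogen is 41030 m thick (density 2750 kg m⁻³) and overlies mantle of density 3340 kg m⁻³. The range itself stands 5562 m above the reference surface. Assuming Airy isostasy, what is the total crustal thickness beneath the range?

72500 m

Root depth r = h ρ_c / (ρ_m − ρ_c) = 5562 m × 2750 / 590 = 25920 m.
Total thickness = T + h + r = 41030 m + 5562 m + 25920 m = 72500 m.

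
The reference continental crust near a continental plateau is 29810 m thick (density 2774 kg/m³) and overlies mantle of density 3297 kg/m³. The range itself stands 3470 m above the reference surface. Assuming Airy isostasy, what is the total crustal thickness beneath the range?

Root depth r = h ρ_c / (ρ_m − ρ_c) = 3470 m × 2774 / 523 = 18400 m.
Total thickness = T + h + r = 29810 m + 3470 m + 18400 m = 51700 m.

51700 m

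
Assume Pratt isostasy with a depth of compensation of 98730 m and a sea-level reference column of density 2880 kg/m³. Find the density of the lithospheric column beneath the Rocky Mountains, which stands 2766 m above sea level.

Pratt balance: ρ_ref D = ρ (D + h).
ρ = ρ_ref D/(D + h) = 2880 × 98730 m/(98730 m + 2766 m) = 2800 kg/m³.

2800 kg/m³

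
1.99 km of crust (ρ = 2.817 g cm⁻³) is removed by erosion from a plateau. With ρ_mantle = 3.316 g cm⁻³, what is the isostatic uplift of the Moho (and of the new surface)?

Unloading: uplift u = e ρ_c/ρ_m = 1.99 km × 2.817/3.316 = 1.69 km.

1.69 km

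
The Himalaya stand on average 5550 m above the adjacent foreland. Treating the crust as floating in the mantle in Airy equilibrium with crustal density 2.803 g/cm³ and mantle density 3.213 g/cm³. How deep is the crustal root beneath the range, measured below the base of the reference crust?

In Airy isostatic equilibrium: the weight of the topography is balanced by the buoyancy of the root, ρ_c h = (ρ_m − ρ_c) r.
r = h · ρ_c / (ρ_m − ρ_c) = 5550 m × 2.803 / (3.213 − 2.803) = 37900 m.

37900 m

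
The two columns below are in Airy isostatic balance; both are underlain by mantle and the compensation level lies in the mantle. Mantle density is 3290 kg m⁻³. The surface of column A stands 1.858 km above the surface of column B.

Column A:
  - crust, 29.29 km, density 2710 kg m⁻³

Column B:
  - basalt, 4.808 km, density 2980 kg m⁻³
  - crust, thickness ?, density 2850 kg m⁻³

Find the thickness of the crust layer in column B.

21.3 km

Take the compensation level at the base of the deeper column (depth z_c below the surface of column A) and equate Σ ρ_i t_i down to z_c; mantle fills any gap and the z_c terms cancel.
Column A: 29.29×2710 + (z_c − 29.29)×3290
Column B: 1.858×0 + 4.808×2980 + x×2850 + (z_c − 1.858 − 4.808 − x)×3290
The z_c×3290 term appears on both sides and cancels. Collect the known terms of each column as K = Σ(ρt)_known − 3290 × (depth of known layers): K_A = 79375.9 − 3290×29.29 = −16988.2; K_B = 14327.84 − 3290×(1.858 + 4.808) = −7603.3.
Balance: K_A = K_B − x×(3290 − 2850), so x = (K_B − K_A)/(3290 − 2850) = 9384.9/440 = 21.3 km.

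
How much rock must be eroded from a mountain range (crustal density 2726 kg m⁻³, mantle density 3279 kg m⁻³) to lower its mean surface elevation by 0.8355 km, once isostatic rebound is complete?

Net drop Δ = e − u = e − e ρ_c/ρ_m = e (ρ_m − ρ_c)/ρ_m.
e = Δ ρ_m/(ρ_m − ρ_c) = 0.8355 km × 3279/553 = 4.95 km.

4.95 km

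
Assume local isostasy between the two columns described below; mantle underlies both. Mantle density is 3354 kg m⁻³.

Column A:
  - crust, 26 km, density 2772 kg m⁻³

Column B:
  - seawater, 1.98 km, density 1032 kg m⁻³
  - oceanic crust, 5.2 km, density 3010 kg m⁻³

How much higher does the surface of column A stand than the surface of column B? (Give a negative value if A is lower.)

2.61 km

For any compensation level in the mantle, the mantle terms cancel and isostasy reduces to e = (Σt_A − Σt_B) − (Σ(ρt)_A − Σ(ρt)_B) / ρ_m.
Σt_A = 26 km; Σt_B = 7.18 km; Σ(ρt)_A = 72072; Σ(ρt)_B = 17695.36 (in km·kg m⁻³).
e = (26 − 7.18) − (72072 − 17695.36) / 3354 = 2.61 km.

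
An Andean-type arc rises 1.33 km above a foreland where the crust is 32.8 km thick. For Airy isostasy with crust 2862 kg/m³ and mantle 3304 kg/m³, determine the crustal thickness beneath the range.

42.7 km

Root depth r = h ρ_c / (ρ_m − ρ_c) = 1.33 km × 2862 / 442 = 8.612 km.
Total thickness = T + h + r = 32.8 km + 1.33 km + 8.612 km = 42.7 km.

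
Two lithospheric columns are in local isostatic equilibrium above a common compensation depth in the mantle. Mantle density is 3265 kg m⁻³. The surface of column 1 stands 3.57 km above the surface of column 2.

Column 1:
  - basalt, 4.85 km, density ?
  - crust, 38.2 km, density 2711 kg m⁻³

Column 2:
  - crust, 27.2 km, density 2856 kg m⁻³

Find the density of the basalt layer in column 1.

2930 kg m⁻³

Take the compensation level at the base of the deeper column (depth z_c below the surface of column 1) and equate Σ ρ_i t_i down to z_c; mantle fills any gap and the z_c terms cancel.
Column 1: 4.85×ρ + 38.2×2711 + (z_c − 43.05)×3265
Column 2: 3.57×0 + 27.2×2856 + (z_c − 3.57 − 27.2)×3265
The z_c×3265 term appears on both sides and cancels. Collect the known terms of each column as K = Σ(ρt)_known − 3265 × (depth of known layers): K_1 = 103560.2 − 3265×43.05 = −36998.05; K_2 = 77683.2 − 3265×(3.57 + 27.2) = −22780.85.
Balance: K_1 + 4.85×ρ = K_2, so ρ = (K_2 − K_1)/4.85 = 14217.2/4.85 = 2930 kg m⁻³.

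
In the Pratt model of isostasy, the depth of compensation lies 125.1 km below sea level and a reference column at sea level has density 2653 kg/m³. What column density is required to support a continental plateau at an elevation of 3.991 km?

2570 kg/m³

Pratt balance: ρ_ref D = ρ (D + h).
ρ = ρ_ref D/(D + h) = 2653 × 125.1 km/(125.1 km + 3.991 km) = 2570 kg/m³.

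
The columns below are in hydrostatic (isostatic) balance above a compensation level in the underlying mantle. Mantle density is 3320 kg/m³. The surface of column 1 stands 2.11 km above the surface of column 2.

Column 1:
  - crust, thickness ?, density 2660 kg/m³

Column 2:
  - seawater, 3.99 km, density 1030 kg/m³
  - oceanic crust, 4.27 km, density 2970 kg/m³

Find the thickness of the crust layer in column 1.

Take the compensation level at the base of the deeper column (depth z_c below the surface of column 1) and equate Σ ρ_i t_i down to z_c; mantle fills any gap and the z_c terms cancel.
Column 1: x×2660 + (z_c − 0 − x)×3320
Column 2: 2.11×0 + 3.99×1030 + 4.27×2970 + (z_c − 2.11 − 8.26)×3320
The z_c×3320 term appears on both sides and cancels. Collect the known terms of each column as K = Σ(ρt)_known − 3320 × (depth of known layers): K_1 = 0 − 3320×0 = 0; K_2 = 16791.6 − 3320×(2.11 + 8.26) = −17636.8.
Balance: K_1 − x×(3320 − 2660) = K_2, so x = (K_1 − K_2)/(3320 − 2660) = 17636.8/660 = 26.7 km.

26.7 km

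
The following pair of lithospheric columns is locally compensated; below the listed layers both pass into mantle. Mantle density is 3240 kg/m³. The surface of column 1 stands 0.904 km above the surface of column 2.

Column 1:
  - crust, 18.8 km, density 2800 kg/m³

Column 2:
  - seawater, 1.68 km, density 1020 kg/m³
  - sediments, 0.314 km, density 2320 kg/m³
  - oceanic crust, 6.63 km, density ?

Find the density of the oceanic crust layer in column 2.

3040 kg/m³

Take the compensation level at the base of the deeper column (depth z_c below the surface of column 1) and equate Σ ρ_i t_i down to z_c; mantle fills any gap and the z_c terms cancel.
Column 1: 18.8×2800 + (z_c − 18.8)×3240
Column 2: 0.904×0 + 1.68×1020 + 0.314×2320 + 6.63×ρ + (z_c − 0.904 − 8.624)×3240
The z_c×3240 term appears on both sides and cancels. Collect the known terms of each column as K = Σ(ρt)_known − 3240 × (depth of known layers): K_1 = 52640 − 3240×18.8 = −8272; K_2 = 2442.08 − 3240×(0.904 + 8.624) = −28428.64.
Balance: K_1 = K_2 + 6.63×ρ, so ρ = (K_1 − K_2)/6.63 = 20156.6/6.63 = 3040 kg/m³.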